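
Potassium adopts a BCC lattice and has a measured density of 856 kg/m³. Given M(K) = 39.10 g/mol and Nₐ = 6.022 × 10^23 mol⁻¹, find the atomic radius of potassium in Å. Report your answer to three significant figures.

2.31 Å

For a BCC cell (Z = 2), a³ = Z·M/(N_A·ρ) = 2 × 39.10 / (6.022 × 10²³ × 0.8560) = 1.517 × 10^-22 cm³, so a = 5.333 × 10^-8 cm = 5.333 Å.
Atoms touch along the body diagonal, so √3·a = 4r, so r = 0.4330 × a = 2.31 Å.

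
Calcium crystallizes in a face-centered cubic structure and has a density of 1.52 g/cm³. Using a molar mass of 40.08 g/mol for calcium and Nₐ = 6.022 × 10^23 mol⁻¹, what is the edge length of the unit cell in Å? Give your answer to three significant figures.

With Z = 4 atoms per FCC cell, a³ = Z·M/(N_A·ρ) = 4 × 40.08 / (6.022 × 10²³ × 1.520 g/cm³) = 1.751 × 10^-22 cm³.
a = (1.751 × 10^-22)^(1/3) = 5.595 × 10^-8 cm = 5.60 Å.

5.60 Å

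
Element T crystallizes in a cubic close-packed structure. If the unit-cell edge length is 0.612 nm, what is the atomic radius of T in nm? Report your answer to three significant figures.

0.216 nm

In an FCC lattice, atoms touch along the face diagonal, so √2·a = 4r.
r = √2·a/4 = 1.4142 × 0.612 / 4 = 0.216 nm.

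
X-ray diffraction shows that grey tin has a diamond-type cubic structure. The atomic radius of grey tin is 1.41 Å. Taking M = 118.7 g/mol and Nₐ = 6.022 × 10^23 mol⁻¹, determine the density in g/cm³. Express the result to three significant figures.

5.71 g/cm³

In a diamond cubic lattice, nearest neighbors lie along the body diagonal with √3·a = 8r, giving a = 6.513 Å = 6.513 × 10^-8 cm.
With Z = 8, ρ = Z·M/(N_A·a³) = 8 × 118.7 / (6.022 × 10²³ × 2.762 × 10^-22) = 5.709 g/cm³.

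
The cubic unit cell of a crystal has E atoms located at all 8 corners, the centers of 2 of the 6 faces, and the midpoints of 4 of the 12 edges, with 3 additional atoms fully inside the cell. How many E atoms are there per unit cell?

6

Corner atoms are shared by 8 cells (1/8 each), face atoms by 2 (1/2 each), edge atoms by 4 (1/4 each), interior atoms are unshared.
Net atoms = 8 × 1/8 + 2 × 1/2 + 4 × 1/4 + 3 = 1 + 1 + 1 + 3 = 6.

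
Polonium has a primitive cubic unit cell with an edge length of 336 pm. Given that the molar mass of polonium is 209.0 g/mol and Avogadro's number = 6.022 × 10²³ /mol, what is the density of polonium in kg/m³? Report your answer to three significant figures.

9150 kg/m³

A simple cubic unit cell contains Z = 1 atom.
Cell volume: a³ = (336 pm)³ = (3.360 × 10^-8 cm)³ = 3.793 × 10^-23 cm³.
ρ = Z·M/(N_A·a³) = 1 × 209.0 / (6.022 × 10²³ × 3.793 × 10^-23) = 9.149 g/cm³ = 9150 kg/m³.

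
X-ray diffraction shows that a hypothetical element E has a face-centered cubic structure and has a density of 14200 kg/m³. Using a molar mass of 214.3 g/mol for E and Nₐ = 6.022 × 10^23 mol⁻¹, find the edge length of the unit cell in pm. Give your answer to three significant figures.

With Z = 4 atoms per FCC cell, a³ = Z·M/(N_A·ρ) = 4 × 214.3 / (6.022 × 10²³ × 14.20 g/cm³) = 1.002 × 10^-22 cm³.
a = (1.002 × 10^-22)^(1/3) = 4.645 × 10^-8 cm = 465 pm.

465 pm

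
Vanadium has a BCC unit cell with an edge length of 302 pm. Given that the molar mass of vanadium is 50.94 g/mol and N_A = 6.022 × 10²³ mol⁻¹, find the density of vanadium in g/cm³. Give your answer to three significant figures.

A BCC unit cell contains Z = 2 atoms.
Cell volume: a³ = (302 pm)³ = (3.020 × 10^-8 cm)³ = 2.754 × 10^-23 cm³.
ρ = Z·M/(N_A·a³) = 2 × 50.94 / (6.022 × 10²³ × 2.754 × 10^-23) = 6.142 g/cm³.

6.14 g/cm³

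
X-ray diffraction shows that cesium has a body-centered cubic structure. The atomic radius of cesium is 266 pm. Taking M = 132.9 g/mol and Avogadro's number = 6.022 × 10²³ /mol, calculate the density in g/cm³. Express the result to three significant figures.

1.90 g/cm³

In a BCC lattice, atoms touch along the body diagonal, so √3·a = 4r, giving a = 614.3 pm = 6.143 × 10^-8 cm.
With Z = 2, ρ = Z·M/(N_A·a³) = 2 × 132.9 / (6.022 × 10²³ × 2.318 × 10^-22) = 1.904 g/cm³.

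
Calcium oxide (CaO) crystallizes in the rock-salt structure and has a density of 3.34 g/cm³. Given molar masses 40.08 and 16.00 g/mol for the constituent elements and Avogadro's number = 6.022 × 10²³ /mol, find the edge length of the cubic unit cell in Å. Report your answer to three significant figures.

4.81 Å

M(CaO) = 56.08 g/mol; Z = 4 formula units per cell.
a³ = Z·M/(N_A·ρ) = 4 × 56.08 / (6.022 × 10²³ × 3.34) = 1.115 × 10^-22 cm³, so a = 4.813 × 10^-8 cm = 4.81 Å.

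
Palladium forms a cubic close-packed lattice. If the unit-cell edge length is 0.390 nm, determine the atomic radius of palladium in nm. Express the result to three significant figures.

0.138 nm

In an FCC lattice, atoms touch along the face diagonal, so √2·a = 4r.
r = √2·a/4 = 1.4142 × 0.390 / 4 = 0.138 nm.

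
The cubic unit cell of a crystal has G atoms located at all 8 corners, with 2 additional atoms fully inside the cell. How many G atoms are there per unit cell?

Corner atoms are shared by 8 cells (1/8 each), interior atoms are unshared.
Net atoms = 8 × 1/8 + 2 = 1 + 2 = 3.

3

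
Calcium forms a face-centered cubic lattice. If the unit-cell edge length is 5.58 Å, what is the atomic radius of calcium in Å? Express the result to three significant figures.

1.97 Å

In an FCC lattice, atoms touch along the face diagonal, so √2·a = 4r.
r = √2·a/4 = 1.4142 × 5.58 / 4 = 1.97 Å.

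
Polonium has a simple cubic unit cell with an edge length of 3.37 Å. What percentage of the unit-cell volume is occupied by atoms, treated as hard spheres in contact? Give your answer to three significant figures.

In a simple cubic lattice atoms touch along the cell edge, so a = 2r, so r = 0.5000a = 1.685 Å.
Packing fraction = Z·(4/3)πr³ / a³ = 1 × (4/3)π × (1.685)³ / (3.37)³ = 0.5236 = 52.4%.

52.4%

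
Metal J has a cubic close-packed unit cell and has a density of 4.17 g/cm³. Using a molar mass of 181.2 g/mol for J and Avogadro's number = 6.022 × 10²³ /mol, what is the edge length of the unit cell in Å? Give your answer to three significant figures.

With Z = 4 atoms per FCC cell, a³ = Z·M/(N_A·ρ) = 4 × 181.2 / (6.022 × 10²³ × 4.170 g/cm³) = 2.886 × 10^-22 cm³.
a = (2.886 × 10^-22)^(1/3) = 6.609 × 10^-8 cm = 6.61 Å.

6.61 Å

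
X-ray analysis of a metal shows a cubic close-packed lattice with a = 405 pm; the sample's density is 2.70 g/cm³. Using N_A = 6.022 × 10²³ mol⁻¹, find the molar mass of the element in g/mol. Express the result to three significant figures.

27.0 g/mol

An FCC cell has Z = 4 atoms; a = 4.050 × 10^-8 cm.
M = ρ·N_A·a³/Z = 2.70 × 6.022 × 10²³ × 6.643 × 10^-23 / 4 = 27.0 g/mol.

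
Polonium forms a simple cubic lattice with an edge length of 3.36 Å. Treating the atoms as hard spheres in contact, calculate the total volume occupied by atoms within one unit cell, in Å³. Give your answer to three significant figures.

In a simple cubic lattice atoms touch along the cell edge, so a = 2r, so r = 0.5000a = 1.680 Å.
V_atoms = Z × (4/3)πr³ = 1 × (4/3)π × (1.680)³ = 19.9 Å³.

19.9 Å³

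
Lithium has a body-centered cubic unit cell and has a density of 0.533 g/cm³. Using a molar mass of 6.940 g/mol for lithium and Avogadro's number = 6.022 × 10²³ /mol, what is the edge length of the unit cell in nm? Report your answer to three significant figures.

With Z = 2 atoms per BCC cell, a³ = Z·M/(N_A·ρ) = 2 × 6.940 / (6.022 × 10²³ × 0.5330 g/cm³) = 4.324 × 10^-23 cm³.
a = (4.324 × 10^-23)^(1/3) = 3.510 × 10^-8 cm = 0.351 nm.

0.351 nm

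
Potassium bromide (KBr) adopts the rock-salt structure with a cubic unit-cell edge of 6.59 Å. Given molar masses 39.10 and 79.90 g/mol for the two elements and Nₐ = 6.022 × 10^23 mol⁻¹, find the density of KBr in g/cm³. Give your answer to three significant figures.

The rock-salt structure contains Z = 4 formula units per cell; M(KBr) = 39.10 + 79.90 = 119.0 g/mol.
a³ = (6.590 × 10^-8 cm)³ = 2.862 × 10^-22 cm³.
ρ = 4 × 119.0 / (6.022 × 10²³ × 2.862 × 10^-22) = 2.762 g/cm³.

2.76 g/cm³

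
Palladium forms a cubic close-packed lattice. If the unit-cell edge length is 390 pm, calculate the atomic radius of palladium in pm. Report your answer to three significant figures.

138 pm

In an FCC lattice, atoms touch along the face diagonal, so √2·a = 4r.
r = √2·a/4 = 1.4142 × 390 / 4 = 138 pm.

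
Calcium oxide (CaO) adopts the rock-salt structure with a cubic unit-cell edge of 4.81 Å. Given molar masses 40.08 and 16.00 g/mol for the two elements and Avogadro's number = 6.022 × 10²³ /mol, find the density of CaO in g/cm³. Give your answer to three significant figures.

3.35 g/cm³

The rock-salt structure contains Z = 4 formula units per cell; M(CaO) = 40.08 + 16.00 = 56.08 g/mol.
a³ = (4.810 × 10^-8 cm)³ = 1.113 × 10^-22 cm³.
ρ = 4 × 56.08 / (6.022 × 10²³ × 1.113 × 10^-22) = 3.347 g/cm³.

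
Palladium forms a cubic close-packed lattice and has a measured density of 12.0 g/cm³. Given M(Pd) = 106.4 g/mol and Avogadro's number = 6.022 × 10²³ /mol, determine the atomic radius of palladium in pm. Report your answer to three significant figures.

138 pm

For an FCC cell (Z = 4), a³ = Z·M/(N_A·ρ) = 4 × 106.4 / (6.022 × 10²³ × 12.00) = 5.890 × 10^-23 cm³, so a = 3.891 × 10^-8 cm = 389.1 pm.
Atoms touch along the face diagonal, so √2·a = 4r, so r = 0.3536 × a = 138 pm.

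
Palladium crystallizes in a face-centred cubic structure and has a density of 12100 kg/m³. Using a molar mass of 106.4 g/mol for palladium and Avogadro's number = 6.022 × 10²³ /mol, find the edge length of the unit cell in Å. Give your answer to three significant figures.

With Z = 4 atoms per FCC cell, a³ = Z·M/(N_A·ρ) = 4 × 106.4 / (6.022 × 10²³ × 12.10 g/cm³) = 5.841 × 10^-23 cm³.
a = (5.841 × 10^-23)^(1/3) = 3.880 × 10^-8 cm = 3.88 Å.

3.88 Å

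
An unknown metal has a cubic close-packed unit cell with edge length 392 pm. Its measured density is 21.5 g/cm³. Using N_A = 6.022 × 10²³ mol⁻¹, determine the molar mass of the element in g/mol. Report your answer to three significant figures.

An FCC cell has Z = 4 atoms; a = 3.920 × 10^-8 cm.
M = ρ·N_A·a³/Z = 21.5 × 6.022 × 10²³ × 6.024 × 10^-23 / 4 = 195 g/mol.

195 g/mol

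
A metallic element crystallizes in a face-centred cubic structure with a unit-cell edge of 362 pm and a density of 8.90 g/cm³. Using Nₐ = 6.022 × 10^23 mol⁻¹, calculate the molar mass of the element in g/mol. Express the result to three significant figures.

63.6 g/mol

An FCC cell has Z = 4 atoms; a = 3.620 × 10^-8 cm.
M = ρ·N_A·a³/Z = 8.90 × 6.022 × 10²³ × 4.744 × 10^-23 / 4 = 63.6 g/mol.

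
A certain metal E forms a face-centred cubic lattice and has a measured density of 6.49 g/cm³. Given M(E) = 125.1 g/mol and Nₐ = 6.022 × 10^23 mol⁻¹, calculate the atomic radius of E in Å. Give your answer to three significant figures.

1.78 Å

For an FCC cell (Z = 4), a³ = Z·M/(N_A·ρ) = 4 × 125.1 / (6.022 × 10²³ × 6.490) = 1.280 × 10^-22 cm³, so a = 5.040 × 10^-8 cm = 5.040 Å.
Atoms touch along the face diagonal, so √2·a = 4r, so r = 0.3536 × a = 1.78 Å.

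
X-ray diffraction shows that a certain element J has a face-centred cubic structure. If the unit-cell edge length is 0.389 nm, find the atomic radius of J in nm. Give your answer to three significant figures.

0.138 nm

In an FCC lattice, atoms touch along the face diagonal, so √2·a = 4r.
r = √2·a/4 = 1.4142 × 0.389 / 4 = 0.138 nm.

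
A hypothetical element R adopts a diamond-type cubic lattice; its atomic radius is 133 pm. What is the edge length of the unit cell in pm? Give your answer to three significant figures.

614 pm

In a diamond cubic lattice, nearest neighbors lie along the body diagonal with √3·a = 8r.
a = 8r/√3 = 8 × 133 / 1.7321 = 614 pm.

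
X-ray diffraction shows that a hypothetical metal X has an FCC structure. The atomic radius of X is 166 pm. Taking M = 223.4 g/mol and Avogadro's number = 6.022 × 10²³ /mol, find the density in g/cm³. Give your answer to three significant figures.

In an FCC lattice, atoms touch along the face diagonal, so √2·a = 4r, giving a = 469.5 pm = 4.695 × 10^-8 cm.
With Z = 4, ρ = Z·M/(N_A·a³) = 4 × 223.4 / (6.022 × 10²³ × 1.035 × 10^-22) = 14.34 g/cm³.

14.3 g/cm³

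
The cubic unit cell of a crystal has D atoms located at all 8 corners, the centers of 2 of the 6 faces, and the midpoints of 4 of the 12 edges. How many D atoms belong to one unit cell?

3

Corner atoms are shared by 8 cells (1/8 each), face atoms by 2 (1/2 each), edge atoms by 4 (1/4 each).
Net atoms = 8 × 1/8 + 2 × 1/2 + 4 × 1/4 = 1 + 1 + 1 = 3.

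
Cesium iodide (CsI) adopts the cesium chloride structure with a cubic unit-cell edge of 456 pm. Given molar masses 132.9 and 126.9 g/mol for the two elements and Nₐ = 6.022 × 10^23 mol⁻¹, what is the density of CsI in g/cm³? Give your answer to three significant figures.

4.55 g/cm³

The cesium chloride structure contains Z = 1 formula unit per cell; M(CsI) = 132.9 + 126.9 = 259.8 g/mol.
a³ = (4.560 × 10^-8 cm)³ = 9.482 × 10^-23 cm³.
ρ = 1 × 259.8 / (6.022 × 10²³ × 9.482 × 10^-23) = 4.550 g/cm³.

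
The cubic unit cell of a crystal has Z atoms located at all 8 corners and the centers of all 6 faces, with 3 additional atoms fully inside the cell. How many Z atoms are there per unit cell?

Corner atoms are shared by 8 cells (1/8 each), face atoms by 2 (1/2 each), interior atoms are unshared.
Net atoms = 8 × 1/8 + 6 × 1/2 + 3 = 1 + 3 + 3 = 7.

7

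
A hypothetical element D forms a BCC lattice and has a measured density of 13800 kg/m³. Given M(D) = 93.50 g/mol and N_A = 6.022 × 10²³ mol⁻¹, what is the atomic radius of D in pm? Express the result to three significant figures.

122 pm

For a BCC cell (Z = 2), a³ = Z·M/(N_A·ρ) = 2 × 93.50 / (6.022 × 10²³ × 13.80) = 2.250 × 10^-23 cm³, so a = 2.823 × 10^-8 cm = 282.3 pm.
Atoms touch along the body diagonal, so √3·a = 4r, so r = 0.4330 × a = 122 pm.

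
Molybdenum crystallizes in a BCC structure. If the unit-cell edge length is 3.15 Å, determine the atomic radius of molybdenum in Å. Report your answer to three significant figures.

1.36 Å

In a BCC lattice, atoms touch along the body diagonal, so √3·a = 4r.
r = √3·a/4 = 1.7321 × 3.15 / 4 = 1.36 Å.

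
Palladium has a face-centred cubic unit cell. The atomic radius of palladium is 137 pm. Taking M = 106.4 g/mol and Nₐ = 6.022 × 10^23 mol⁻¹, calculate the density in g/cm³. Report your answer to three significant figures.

In an FCC lattice, atoms touch along the face diagonal, so √2·a = 4r, giving a = 387.5 pm = 3.875 × 10^-8 cm.
With Z = 4, ρ = Z·M/(N_A·a³) = 4 × 106.4 / (6.022 × 10²³ × 5.818 × 10^-23) = 12.15 g/cm³.

12.1 g/cm³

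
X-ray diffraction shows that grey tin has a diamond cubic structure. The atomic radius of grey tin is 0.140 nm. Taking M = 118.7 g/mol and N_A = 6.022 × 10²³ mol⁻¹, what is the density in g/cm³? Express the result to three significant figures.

In a diamond cubic lattice, nearest neighbors lie along the body diagonal with √3·a = 8r, giving a = 0.6466 nm = 6.466 × 10^-8 cm.
With Z = 8, ρ = Z·M/(N_A·a³) = 8 × 118.7 / (6.022 × 10²³ × 2.704 × 10^-22) = 5.832 g/cm³.

5.83 g/cm³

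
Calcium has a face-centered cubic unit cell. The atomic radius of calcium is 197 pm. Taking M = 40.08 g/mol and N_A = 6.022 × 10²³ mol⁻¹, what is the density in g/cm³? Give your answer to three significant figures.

1.54 g/cm³

In an FCC lattice, atoms touch along the face diagonal, so √2·a = 4r, giving a = 557.2 pm = 5.572 × 10^-8 cm.
With Z = 4, ρ = Z·M/(N_A·a³) = 4 × 40.08 / (6.022 × 10²³ × 1.730 × 10^-22) = 1.539 g/cm³.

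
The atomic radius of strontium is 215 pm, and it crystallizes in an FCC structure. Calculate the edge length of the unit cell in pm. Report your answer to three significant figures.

In an FCC lattice, atoms touch along the face diagonal, so √2·a = 4r.
a = 4r/√2 = 4 × 215 / 1.4142 = 608 pm.

608 pm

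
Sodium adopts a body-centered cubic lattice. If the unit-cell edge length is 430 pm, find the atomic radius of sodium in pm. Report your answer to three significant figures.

186 pm

In a BCC lattice, atoms touch along the body diagonal, so √3·a = 4r.
r = √3·a/4 = 1.7321 × 430 / 4 = 186 pm.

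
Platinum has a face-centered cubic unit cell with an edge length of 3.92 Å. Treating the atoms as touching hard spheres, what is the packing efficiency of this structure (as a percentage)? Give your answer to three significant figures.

In an FCC lattice atoms touch along the face diagonal, so √2·a = 4r, so r = 0.3536a = 1.386 Å.
Packing fraction = Z·(4/3)πr³ / a³ = 4 × (4/3)π × (1.386)³ / (3.92)³ = 0.7405 = 74.0%.

74.0%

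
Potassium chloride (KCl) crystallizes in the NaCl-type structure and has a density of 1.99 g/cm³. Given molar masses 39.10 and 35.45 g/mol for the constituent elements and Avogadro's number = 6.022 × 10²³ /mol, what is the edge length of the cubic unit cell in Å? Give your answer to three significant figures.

M(KCl) = 74.55 g/mol; Z = 4 formula units per cell.
a³ = Z·M/(N_A·ρ) = 4 × 74.55 / (6.022 × 10²³ × 1.99) = 2.488 × 10^-22 cm³, so a = 6.290 × 10^-8 cm = 6.29 Å.

6.29 Å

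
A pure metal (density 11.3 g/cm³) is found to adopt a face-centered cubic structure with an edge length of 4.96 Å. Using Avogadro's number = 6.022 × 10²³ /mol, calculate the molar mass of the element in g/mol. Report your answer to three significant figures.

An FCC cell has Z = 4 atoms; a = 4.960 × 10^-8 cm.
M = ρ·N_A·a³/Z = 11.3 × 6.022 × 10²³ × 1.220 × 10^-22 / 4 = 208 g/mol.

208 g/mol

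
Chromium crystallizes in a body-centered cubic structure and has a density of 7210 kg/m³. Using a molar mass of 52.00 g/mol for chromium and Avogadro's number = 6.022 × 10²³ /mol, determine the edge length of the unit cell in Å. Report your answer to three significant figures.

2.88 Å

With Z = 2 atoms per BCC cell, a³ = Z·M/(N_A·ρ) = 2 × 52.00 / (6.022 × 10²³ × 7.210 g/cm³) = 2.395 × 10^-23 cm³.
a = (2.395 × 10^-23)^(1/3) = 2.883 × 10^-8 cm = 2.88 Å.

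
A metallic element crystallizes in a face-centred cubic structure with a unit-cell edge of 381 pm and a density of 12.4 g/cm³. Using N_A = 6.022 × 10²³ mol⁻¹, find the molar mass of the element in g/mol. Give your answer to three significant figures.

103 g/mol

An FCC cell has Z = 4 atoms; a = 3.810 × 10^-8 cm.
M = ρ·N_A·a³/Z = 12.4 × 6.022 × 10²³ × 5.531 × 10^-23 / 4 = 103 g/mol.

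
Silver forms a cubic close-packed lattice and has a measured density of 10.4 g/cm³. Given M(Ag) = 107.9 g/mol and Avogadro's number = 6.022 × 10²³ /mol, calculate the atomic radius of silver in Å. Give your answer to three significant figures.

1.45 Å

For an FCC cell (Z = 4), a³ = Z·M/(N_A·ρ) = 4 × 107.9 / (6.022 × 10²³ × 10.40) = 6.891 × 10^-23 cm³, so a = 4.100 × 10^-8 cm = 4.100 Å.
Atoms touch along the face diagonal, so √2·a = 4r, so r = 0.3536 × a = 1.45 Å.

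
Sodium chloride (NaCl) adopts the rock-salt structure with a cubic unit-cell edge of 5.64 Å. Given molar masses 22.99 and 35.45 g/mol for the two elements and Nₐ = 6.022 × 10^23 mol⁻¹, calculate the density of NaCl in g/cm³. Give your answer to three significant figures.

The rock-salt structure contains Z = 4 formula units per cell; M(NaCl) = 22.99 + 35.45 = 58.44 g/mol.
a³ = (5.640 × 10^-8 cm)³ = 1.794 × 10^-22 cm³.
ρ = 4 × 58.44 / (6.022 × 10²³ × 1.794 × 10^-22) = 2.164 g/cm³.

2.16 g/cm³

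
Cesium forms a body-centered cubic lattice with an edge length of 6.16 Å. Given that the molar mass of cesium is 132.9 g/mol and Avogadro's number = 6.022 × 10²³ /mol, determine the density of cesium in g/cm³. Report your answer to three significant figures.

A BCC unit cell contains Z = 2 atoms.
Cell volume: a³ = (6.16 Å)³ = (6.160 × 10^-8 cm)³ = 2.337 × 10^-22 cm³.
ρ = Z·M/(N_A·a³) = 2 × 132.9 / (6.022 × 10²³ × 2.337 × 10^-22) = 1.888 g/cm³.

1.89 g/cm³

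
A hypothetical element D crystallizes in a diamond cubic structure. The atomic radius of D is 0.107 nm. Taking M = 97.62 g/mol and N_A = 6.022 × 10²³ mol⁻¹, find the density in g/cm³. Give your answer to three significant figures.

10.7 g/cm³

In a diamond cubic lattice, nearest neighbors lie along the body diagonal with √3·a = 8r, giving a = 0.4942 nm = 4.942 × 10^-8 cm.
With Z = 8, ρ = Z·M/(N_A·a³) = 8 × 97.62 / (6.022 × 10²³ × 1.207 × 10^-22) = 10.74 g/cm³.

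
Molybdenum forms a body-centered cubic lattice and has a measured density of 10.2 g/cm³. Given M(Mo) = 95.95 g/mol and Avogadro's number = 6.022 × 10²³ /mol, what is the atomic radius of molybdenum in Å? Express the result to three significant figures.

1.36 Å

For a BCC cell (Z = 2), a³ = Z·M/(N_A·ρ) = 2 × 95.95 / (6.022 × 10²³ × 10.20) = 3.124 × 10^-23 cm³, so a = 3.150 × 10^-8 cm = 3.150 Å.
Atoms touch along the body diagonal, so √3·a = 4r, so r = 0.4330 × a = 1.36 Å.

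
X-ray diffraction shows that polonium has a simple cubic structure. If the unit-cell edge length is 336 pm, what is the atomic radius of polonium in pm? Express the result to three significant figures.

168 pm

In a simple cubic lattice, atoms touch along the cell edge, so a = 2r.
r = a/2 = 336/2 = 168 pm.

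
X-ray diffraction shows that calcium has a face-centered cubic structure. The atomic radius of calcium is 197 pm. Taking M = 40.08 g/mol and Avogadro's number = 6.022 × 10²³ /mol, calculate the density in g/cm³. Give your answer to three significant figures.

In an FCC lattice, atoms touch along the face diagonal, so √2·a = 4r, giving a = 557.2 pm = 5.572 × 10^-8 cm.
With Z = 4, ρ = Z·M/(N_A·a³) = 4 × 40.08 / (6.022 × 10²³ × 1.730 × 10^-22) = 1.539 g/cm³.

1.54 g/cm³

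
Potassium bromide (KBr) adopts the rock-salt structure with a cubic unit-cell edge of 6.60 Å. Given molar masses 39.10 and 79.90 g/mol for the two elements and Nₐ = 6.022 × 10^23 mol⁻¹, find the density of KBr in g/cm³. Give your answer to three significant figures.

2.75 g/cm³

The rock-salt structure contains Z = 4 formula units per cell; M(KBr) = 39.10 + 79.90 = 119.0 g/mol.
a³ = (6.600 × 10^-8 cm)³ = 2.875 × 10^-22 cm³.
ρ = 4 × 119.0 / (6.022 × 10²³ × 2.875 × 10^-22) = 2.749 g/cm³.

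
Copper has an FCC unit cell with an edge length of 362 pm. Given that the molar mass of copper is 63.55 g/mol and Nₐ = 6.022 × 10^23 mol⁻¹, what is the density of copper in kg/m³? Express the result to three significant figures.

An FCC unit cell contains Z = 4 atoms.
Cell volume: a³ = (362 pm)³ = (3.620 × 10^-8 cm)³ = 4.744 × 10^-23 cm³.
ρ = Z·M/(N_A·a³) = 4 × 63.55 / (6.022 × 10²³ × 4.744 × 10^-23) = 8.898 g/cm³ = 8900 kg/m³.

8900 kg/m³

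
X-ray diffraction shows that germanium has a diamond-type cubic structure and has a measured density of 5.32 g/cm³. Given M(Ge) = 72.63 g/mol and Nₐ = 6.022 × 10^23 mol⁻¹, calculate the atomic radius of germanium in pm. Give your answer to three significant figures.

For a diamond cubic cell (Z = 8), a³ = Z·M/(N_A·ρ) = 8 × 72.63 / (6.022 × 10²³ × 5.320) = 1.814 × 10^-22 cm³, so a = 5.660 × 10^-8 cm = 566.0 pm.
Nearest neighbors lie along the body diagonal with √3·a = 8r, so r = 0.2165 × a = 123 pm.

123 pm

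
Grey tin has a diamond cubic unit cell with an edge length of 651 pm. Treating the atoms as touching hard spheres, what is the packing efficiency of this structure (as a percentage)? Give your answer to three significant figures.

In a diamond cubic lattice nearest neighbors lie along the body diagonal with √3·a = 8r, so r = 0.2165a = 140.9 pm.
Packing fraction = Z·(4/3)πr³ / a³ = 8 × (4/3)π × (140.9)³ / (651)³ = 0.3401 = 34.0%.

34.0%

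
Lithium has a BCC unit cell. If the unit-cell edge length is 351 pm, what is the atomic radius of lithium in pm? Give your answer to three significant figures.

152 pm

In a BCC lattice, atoms touch along the body diagonal, so √3·a = 4r.
r = √3·a/4 = 1.7321 × 351 / 4 = 152 pm.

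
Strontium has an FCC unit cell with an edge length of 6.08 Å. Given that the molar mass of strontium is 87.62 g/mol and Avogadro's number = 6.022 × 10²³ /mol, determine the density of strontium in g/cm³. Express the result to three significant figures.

An FCC unit cell contains Z = 4 atoms.
Cell volume: a³ = (6.08 Å)³ = (6.080 × 10^-8 cm)³ = 2.248 × 10^-22 cm³.
ρ = Z·M/(N_A·a³) = 4 × 87.62 / (6.022 × 10²³ × 2.248 × 10^-22) = 2.589 g/cm³.

2.59 g/cm³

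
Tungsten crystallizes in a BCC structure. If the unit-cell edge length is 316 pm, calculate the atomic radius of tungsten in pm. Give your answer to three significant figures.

In a BCC lattice, atoms touch along the body diagonal, so √3·a = 4r.
r = √3·a/4 = 1.7321 × 316 / 4 = 137 pm.

137 pm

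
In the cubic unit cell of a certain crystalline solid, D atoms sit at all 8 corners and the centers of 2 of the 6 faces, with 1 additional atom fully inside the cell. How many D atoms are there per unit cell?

Corner atoms are shared by 8 cells (1/8 each), face atoms by 2 (1/2 each), interior atoms are unshared.
Net atoms = 8 × 1/8 + 2 × 1/2 + 1 = 1 + 1 + 1 = 3.

3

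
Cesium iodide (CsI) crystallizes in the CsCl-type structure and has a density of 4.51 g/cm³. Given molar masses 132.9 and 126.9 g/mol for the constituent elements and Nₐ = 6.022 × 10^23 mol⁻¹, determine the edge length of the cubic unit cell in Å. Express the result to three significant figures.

M(CsI) = 259.8 g/mol; Z = 1 formula unit per cell.
a³ = Z·M/(N_A·ρ) = 1 × 259.8 / (6.022 × 10²³ × 4.51) = 9.566 × 10^-23 cm³, so a = 4.573 × 10^-8 cm = 4.57 Å.

4.57 Å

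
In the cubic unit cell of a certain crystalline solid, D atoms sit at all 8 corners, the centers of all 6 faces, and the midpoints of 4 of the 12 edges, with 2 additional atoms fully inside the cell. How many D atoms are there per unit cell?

Corner atoms are shared by 8 cells (1/8 each), face atoms by 2 (1/2 each), edge atoms by 4 (1/4 each), interior atoms are unshared.
Net atoms = 8 × 1/8 + 6 × 1/2 + 4 × 1/4 + 2 = 1 + 3 + 1 + 2 = 7.

7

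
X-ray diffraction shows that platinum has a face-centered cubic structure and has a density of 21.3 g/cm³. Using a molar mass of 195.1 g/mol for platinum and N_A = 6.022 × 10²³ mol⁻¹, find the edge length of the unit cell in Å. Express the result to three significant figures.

3.93 Å

With Z = 4 atoms per FCC cell, a³ = Z·M/(N_A·ρ) = 4 × 195.1 / (6.022 × 10²³ × 21.30 g/cm³) = 6.084 × 10^-23 cm³.
a = (6.084 × 10^-23)^(1/3) = 3.933 × 10^-8 cm = 3.93 Å.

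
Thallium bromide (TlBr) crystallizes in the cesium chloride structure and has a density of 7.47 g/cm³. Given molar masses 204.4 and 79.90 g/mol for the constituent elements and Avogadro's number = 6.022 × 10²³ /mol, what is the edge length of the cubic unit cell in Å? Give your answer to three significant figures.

M(TlBr) = 284.3 g/mol; Z = 1 formula unit per cell.
a³ = Z·M/(N_A·ρ) = 1 × 284.3 / (6.022 × 10²³ × 7.47) = 6.320 × 10^-23 cm³, so a = 3.983 × 10^-8 cm = 3.98 Å.

3.98 Å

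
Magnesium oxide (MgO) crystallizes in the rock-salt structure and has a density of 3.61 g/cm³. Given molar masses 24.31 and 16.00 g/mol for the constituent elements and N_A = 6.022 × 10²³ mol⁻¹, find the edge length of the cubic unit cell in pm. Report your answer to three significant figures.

420 pm

M(MgO) = 40.31 g/mol; Z = 4 formula units per cell.
a³ = Z·M/(N_A·ρ) = 4 × 40.31 / (6.022 × 10²³ × 3.61) = 7.417 × 10^-23 cm³, so a = 4.202 × 10^-8 cm = 420 pm.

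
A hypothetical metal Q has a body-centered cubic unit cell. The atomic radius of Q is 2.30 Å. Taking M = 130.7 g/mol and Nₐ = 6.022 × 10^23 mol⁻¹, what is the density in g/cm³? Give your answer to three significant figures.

In a BCC lattice, atoms touch along the body diagonal, so √3·a = 4r, giving a = 5.312 Å = 5.312 × 10^-8 cm.
With Z = 2, ρ = Z·M/(N_A·a³) = 2 × 130.7 / (6.022 × 10²³ × 1.499 × 10^-22) = 2.897 g/cm³.

2.90 g/cm³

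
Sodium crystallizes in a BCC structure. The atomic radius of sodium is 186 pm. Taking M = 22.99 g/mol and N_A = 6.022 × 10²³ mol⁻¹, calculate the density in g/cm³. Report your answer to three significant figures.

In a BCC lattice, atoms touch along the body diagonal, so √3·a = 4r, giving a = 429.5 pm = 4.295 × 10^-8 cm.
With Z = 2, ρ = Z·M/(N_A·a³) = 2 × 22.99 / (6.022 × 10²³ × 7.926 × 10^-23) = 0.9634 g/cm³.

0.963 g/cm³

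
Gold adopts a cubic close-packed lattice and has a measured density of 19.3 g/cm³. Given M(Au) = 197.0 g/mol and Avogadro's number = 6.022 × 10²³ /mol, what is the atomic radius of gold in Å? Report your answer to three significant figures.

For an FCC cell (Z = 4), a³ = Z·M/(N_A·ρ) = 4 × 197.0 / (6.022 × 10²³ × 19.30) = 6.780 × 10^-23 cm³, so a = 4.078 × 10^-8 cm = 4.078 Å.
Atoms touch along the face diagonal, so √2·a = 4r, so r = 0.3536 × a = 1.44 Å.

1.44 Å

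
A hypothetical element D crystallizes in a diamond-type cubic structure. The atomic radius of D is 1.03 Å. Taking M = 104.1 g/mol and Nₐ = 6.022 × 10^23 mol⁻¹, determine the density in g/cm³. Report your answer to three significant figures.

In a diamond cubic lattice, nearest neighbors lie along the body diagonal with √3·a = 8r, giving a = 4.757 Å = 4.757 × 10^-8 cm.
With Z = 8, ρ = Z·M/(N_A·a³) = 8 × 104.1 / (6.022 × 10²³ × 1.077 × 10^-22) = 12.84 g/cm³.

12.8 g/cm³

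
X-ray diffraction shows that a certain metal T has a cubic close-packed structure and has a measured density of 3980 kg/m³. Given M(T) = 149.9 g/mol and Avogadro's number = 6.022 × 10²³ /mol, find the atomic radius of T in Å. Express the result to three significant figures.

For an FCC cell (Z = 4), a³ = Z·M/(N_A·ρ) = 4 × 149.9 / (6.022 × 10²³ × 3.980) = 2.502 × 10^-22 cm³, so a = 6.301 × 10^-8 cm = 6.301 Å.
Atoms touch along the face diagonal, so √2·a = 4r, so r = 0.3536 × a = 2.23 Å.

2.23 Å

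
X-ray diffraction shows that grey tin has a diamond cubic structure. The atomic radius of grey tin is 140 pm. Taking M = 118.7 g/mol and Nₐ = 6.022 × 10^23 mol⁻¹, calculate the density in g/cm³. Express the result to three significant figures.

In a diamond cubic lattice, nearest neighbors lie along the body diagonal with √3·a = 8r, giving a = 646.6 pm = 6.466 × 10^-8 cm.
With Z = 8, ρ = Z·M/(N_A·a³) = 8 × 118.7 / (6.022 × 10²³ × 2.704 × 10^-22) = 5.832 g/cm³.

5.83 g/cm³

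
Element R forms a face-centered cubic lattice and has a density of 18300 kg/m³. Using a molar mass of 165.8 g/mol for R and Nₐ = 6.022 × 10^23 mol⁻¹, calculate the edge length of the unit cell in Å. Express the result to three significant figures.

3.92 Å

With Z = 4 atoms per FCC cell, a³ = Z·M/(N_A·ρ) = 4 × 165.8 / (6.022 × 10²³ × 18.30 g/cm³) = 6.018 × 10^-23 cm³.
a = (6.018 × 10^-23)^(1/3) = 3.919 × 10^-8 cm = 3.92 Å.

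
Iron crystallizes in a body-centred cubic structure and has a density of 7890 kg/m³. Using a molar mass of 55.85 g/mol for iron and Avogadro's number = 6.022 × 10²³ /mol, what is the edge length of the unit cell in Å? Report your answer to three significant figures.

2.86 Å

With Z = 2 atoms per BCC cell, a³ = Z·M/(N_A·ρ) = 2 × 55.85 / (6.022 × 10²³ × 7.890 g/cm³) = 2.351 × 10^-23 cm³.
a = (2.351 × 10^-23)^(1/3) = 2.865 × 10^-8 cm = 2.86 Å.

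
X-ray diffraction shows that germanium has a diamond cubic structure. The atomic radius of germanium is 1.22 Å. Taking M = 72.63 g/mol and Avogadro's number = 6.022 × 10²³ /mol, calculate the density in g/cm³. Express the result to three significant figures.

In a diamond cubic lattice, nearest neighbors lie along the body diagonal with √3·a = 8r, giving a = 5.635 Å = 5.635 × 10^-8 cm.
With Z = 8, ρ = Z·M/(N_A·a³) = 8 × 72.63 / (6.022 × 10²³ × 1.789 × 10^-22) = 5.393 g/cm³.

5.39 g/cm³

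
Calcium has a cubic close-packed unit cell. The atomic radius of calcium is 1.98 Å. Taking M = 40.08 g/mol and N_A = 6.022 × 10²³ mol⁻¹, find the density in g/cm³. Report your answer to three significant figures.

In an FCC lattice, atoms touch along the face diagonal, so √2·a = 4r, giving a = 5.600 Å = 5.600 × 10^-8 cm.
With Z = 4, ρ = Z·M/(N_A·a³) = 4 × 40.08 / (6.022 × 10²³ × 1.756 × 10^-22) = 1.516 g/cm³.

1.52 g/cm³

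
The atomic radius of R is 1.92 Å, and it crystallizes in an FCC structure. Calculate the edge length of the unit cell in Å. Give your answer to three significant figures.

In an FCC lattice, atoms touch along the face diagonal, so √2·a = 4r.
a = 4r/√2 = 4 × 1.92 / 1.4142 = 5.43 Å.

5.43 Å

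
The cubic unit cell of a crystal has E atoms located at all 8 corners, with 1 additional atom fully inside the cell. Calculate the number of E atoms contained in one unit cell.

2

Corner atoms are shared by 8 cells (1/8 each), interior atoms are unshared.
Net atoms = 8 × 1/8 + 1 = 1 + 1 = 2.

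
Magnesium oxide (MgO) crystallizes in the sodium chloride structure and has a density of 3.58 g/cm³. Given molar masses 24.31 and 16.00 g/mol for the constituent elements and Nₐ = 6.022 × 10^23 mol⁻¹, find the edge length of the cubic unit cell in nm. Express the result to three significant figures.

0.421 nm

M(MgO) = 40.31 g/mol; Z = 4 formula units per cell.
a³ = Z·M/(N_A·ρ) = 4 × 40.31 / (6.022 × 10²³ × 3.58) = 7.479 × 10^-23 cm³, so a = 4.213 × 10^-8 cm = 0.421 nm.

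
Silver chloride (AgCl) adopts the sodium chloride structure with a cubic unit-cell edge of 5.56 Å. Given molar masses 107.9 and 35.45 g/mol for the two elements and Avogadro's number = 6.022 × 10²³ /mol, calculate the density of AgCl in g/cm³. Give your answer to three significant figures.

5.54 g/cm³

The sodium chloride structure contains Z = 4 formula units per cell; M(AgCl) = 107.9 + 35.45 = 143.35 g/mol.
a³ = (5.560 × 10^-8 cm)³ = 1.719 × 10^-22 cm³.
ρ = 4 × 143.35 / (6.022 × 10²³ × 1.719 × 10^-22) = 5.540 g/cm³.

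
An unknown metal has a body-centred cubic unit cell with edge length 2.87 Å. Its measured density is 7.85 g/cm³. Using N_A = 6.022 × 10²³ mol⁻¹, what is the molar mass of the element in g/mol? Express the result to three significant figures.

A BCC cell has Z = 2 atoms; a = 2.870 × 10^-8 cm.
M = ρ·N_A·a³/Z = 7.85 × 6.022 × 10²³ × 2.364 × 10^-23 / 2 = 55.9 g/mol.

55.9 g/mol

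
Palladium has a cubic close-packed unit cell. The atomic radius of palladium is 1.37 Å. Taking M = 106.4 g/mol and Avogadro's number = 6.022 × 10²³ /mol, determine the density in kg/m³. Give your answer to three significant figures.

In an FCC lattice, atoms touch along the face diagonal, so √2·a = 4r, giving a = 3.875 Å = 3.875 × 10^-8 cm.
With Z = 4, ρ = Z·M/(N_A·a³) = 4 × 106.4 / (6.022 × 10²³ × 5.818 × 10^-23) = 12.15 g/cm³ = 12100 kg/m³.

12100 kg/m³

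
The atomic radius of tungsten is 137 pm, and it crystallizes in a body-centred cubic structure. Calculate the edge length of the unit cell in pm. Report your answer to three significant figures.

316 pm

In a BCC lattice, atoms touch along the body diagonal, so √3·a = 4r.
a = 4r/√3 = 4 × 137 / 1.7321 = 316 pm.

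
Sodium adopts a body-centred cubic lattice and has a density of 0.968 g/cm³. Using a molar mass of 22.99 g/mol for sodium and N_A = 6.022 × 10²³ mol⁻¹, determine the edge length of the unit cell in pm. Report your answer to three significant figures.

With Z = 2 atoms per BCC cell, a³ = Z·M/(N_A·ρ) = 2 × 22.99 / (6.022 × 10²³ × 0.9680 g/cm³) = 7.888 × 10^-23 cm³.
a = (7.888 × 10^-23)^(1/3) = 4.289 × 10^-8 cm = 429 pm.

429 pm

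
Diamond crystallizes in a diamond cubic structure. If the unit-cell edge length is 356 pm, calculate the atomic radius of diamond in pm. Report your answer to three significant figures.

77.1 pm

In a diamond cubic lattice, nearest neighbors lie along the body diagonal with √3·a = 8r.
r = √3·a/8 = 1.7321 × 356 / 8 = 77.1 pm.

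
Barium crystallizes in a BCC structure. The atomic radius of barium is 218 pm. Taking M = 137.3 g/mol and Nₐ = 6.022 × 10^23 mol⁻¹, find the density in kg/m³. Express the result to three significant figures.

3570 kg/m³

In a BCC lattice, atoms touch along the body diagonal, so √3·a = 4r, giving a = 503.4 pm = 5.034 × 10^-8 cm.
With Z = 2, ρ = Z·M/(N_A·a³) = 2 × 137.3 / (6.022 × 10²³ × 1.276 × 10^-22) = 3.573 g/cm³ = 3570 kg/m³.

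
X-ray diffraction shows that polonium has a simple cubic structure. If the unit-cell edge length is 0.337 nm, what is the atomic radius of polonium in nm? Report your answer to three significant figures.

In a simple cubic lattice, atoms touch along the cell edge, so a = 2r.
r = a/2 = 0.337/2 = 0.169 nm.

0.169 nm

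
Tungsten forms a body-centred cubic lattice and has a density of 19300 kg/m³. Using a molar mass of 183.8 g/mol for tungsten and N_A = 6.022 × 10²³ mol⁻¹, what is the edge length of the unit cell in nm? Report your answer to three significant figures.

With Z = 2 atoms per BCC cell, a³ = Z·M/(N_A·ρ) = 2 × 183.8 / (6.022 × 10²³ × 19.30 g/cm³) = 3.163 × 10^-23 cm³.
a = (3.163 × 10^-23)^(1/3) = 3.162 × 10^-8 cm = 0.316 nm.

0.316 nm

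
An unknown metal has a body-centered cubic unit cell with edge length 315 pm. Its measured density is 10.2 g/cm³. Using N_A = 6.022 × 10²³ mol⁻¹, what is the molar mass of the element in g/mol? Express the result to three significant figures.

A BCC cell has Z = 2 atoms; a = 3.150 × 10^-8 cm.
M = ρ·N_A·a³/Z = 10.2 × 6.022 × 10²³ × 3.126 × 10^-23 / 2 = 96.0 g/mol.

96.0 g/mol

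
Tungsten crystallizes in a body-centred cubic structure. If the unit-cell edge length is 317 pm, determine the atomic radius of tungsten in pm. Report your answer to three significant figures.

137 pm

In a BCC lattice, atoms touch along the body diagonal, so √3·a = 4r.
r = √3·a/4 = 1.7321 × 317 / 4 = 137 pm.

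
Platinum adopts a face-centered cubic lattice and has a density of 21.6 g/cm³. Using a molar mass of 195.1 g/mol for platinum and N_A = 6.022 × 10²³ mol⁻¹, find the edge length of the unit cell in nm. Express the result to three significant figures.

0.391 nm

With Z = 4 atoms per FCC cell, a³ = Z·M/(N_A·ρ) = 4 × 195.1 / (6.022 × 10²³ × 21.60 g/cm³) = 6.000 × 10^-23 cm³.
a = (6.000 × 10^-23)^(1/3) = 3.915 × 10^-8 cm = 0.391 nm.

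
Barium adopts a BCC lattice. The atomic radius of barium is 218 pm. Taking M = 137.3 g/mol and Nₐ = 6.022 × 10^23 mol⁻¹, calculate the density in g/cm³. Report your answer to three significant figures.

3.57 g/cm³

In a BCC lattice, atoms touch along the body diagonal, so √3·a = 4r, giving a = 503.4 pm = 5.034 × 10^-8 cm.
With Z = 2, ρ = Z·M/(N_A·a³) = 2 × 137.3 / (6.022 × 10²³ × 1.276 × 10^-22) = 3.573 g/cm³.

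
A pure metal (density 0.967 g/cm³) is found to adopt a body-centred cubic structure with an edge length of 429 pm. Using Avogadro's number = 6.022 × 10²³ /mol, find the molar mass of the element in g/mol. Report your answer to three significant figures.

A BCC cell has Z = 2 atoms; a = 4.290 × 10^-8 cm.
M = ρ·N_A·a³/Z = 0.967 × 6.022 × 10²³ × 7.895 × 10^-23 / 2 = 23.0 g/mol.

23.0 g/mol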